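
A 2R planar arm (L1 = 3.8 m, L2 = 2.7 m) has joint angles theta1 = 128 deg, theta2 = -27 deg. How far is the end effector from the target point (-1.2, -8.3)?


End effector via forward kinematics:
x = L1*cos(t1) + L2*cos(t1+t2) = -2.8547
y = L1*sin(t1) + L2*sin(t1+t2) = 5.6448
Distance to target:
d = sqrt((-1.2 - -2.8547)^2 + (-8.3 - 5.6448)^2)
= sqrt(2.738 + 194.4584)
= 14.0427 m


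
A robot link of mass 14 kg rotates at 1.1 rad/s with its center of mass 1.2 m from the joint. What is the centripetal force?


F = m * omega^2 * r
= 14 * 1.1^2 * 1.2
= 14 * 1.21 * 1.2
= 20.328 N


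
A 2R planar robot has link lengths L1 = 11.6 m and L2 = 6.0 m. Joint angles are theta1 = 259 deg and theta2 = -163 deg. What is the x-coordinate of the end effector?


Convert angles to radians: theta1 = 4.5204, theta2 = -2.8449
x = L1*cos(theta1) + L2*cos(theta1+theta2)
x = -2.2134 + -0.6272
x = -2.8406


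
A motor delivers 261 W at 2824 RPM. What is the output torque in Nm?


omega = 2824 * 2*pi/60 = 295.7286 rad/s
tau = P / omega = 261 / 295.7286
= 0.8826 Nm


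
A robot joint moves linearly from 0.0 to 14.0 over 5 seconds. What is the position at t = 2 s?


s = t/T = 2/5 = 0.4
p(t) = p0 + (pf-p0)*s
= 0.0 + (14.0 - 0.0) * 0.4
= 5.6


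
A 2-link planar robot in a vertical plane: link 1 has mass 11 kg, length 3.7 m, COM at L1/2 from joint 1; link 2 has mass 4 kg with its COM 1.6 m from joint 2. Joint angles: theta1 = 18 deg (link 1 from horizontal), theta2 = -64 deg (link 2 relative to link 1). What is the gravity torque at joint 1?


Horizontal distance from joint 1 to link-1 COM:
  x_c1 = (L1/2)*cos(t1) = 1.85 * 0.9511 = 1.7595 m
Horizontal distance from joint 1 to link-2 COM:
  x_c2 = L1*cos(t1) + Lc2*cos(t1+t2)
       = 3.7*0.9511 + 1.6*0.6947 = 4.6304 m
tau1 = m1*g*x_c1 + m2*g*x_c2
     = 11*9.81*1.7595 + 4*9.81*4.6304
     = 189.8627 + 181.6954
     = 371.5582 Nm


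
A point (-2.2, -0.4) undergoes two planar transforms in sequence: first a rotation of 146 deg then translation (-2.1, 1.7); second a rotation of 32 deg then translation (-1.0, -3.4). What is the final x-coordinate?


After transform 1:
x1 = cos(146)*-2.2 - sin(146)*-0.4 + -2.1 = -0.0524
y1 = sin(146)*-2.2 + cos(146)*-0.4 + 1.7 = 0.8014
After transform 2:
x2 = cos(32)*-0.0524 - sin(32)*0.8014 + -1.0
= -1.4691


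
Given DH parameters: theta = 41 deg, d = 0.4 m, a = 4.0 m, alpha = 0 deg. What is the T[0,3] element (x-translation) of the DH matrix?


T[0,3] = a * cos(theta)
= 4.0 * cos(41 deg)
= 4.0 * 0.7547
= 3.0188


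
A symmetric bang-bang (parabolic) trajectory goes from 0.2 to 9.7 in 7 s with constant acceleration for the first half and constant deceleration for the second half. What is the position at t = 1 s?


Symmetric rest-to-rest: each phase covers (pf-p0)/2 in time T/2. 0.5*a*(T/2)^2 = (pf-p0)/2 => a = 4*(pf-p0)/T^2
a = 4*(9.7-0.2)/7^2 = 0.7755
t = 1 is in the acceleration phase (t <= T/2).
p = p0 + 0.5*a*t^2 = 0.2 + 0.5*0.7755*1^2
= 0.5878


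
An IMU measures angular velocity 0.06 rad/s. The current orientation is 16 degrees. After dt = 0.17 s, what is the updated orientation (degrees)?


delta_theta = w * dt = 0.06 * 0.17 = 0.0102 rad
= 0.5844 deg
theta_new = 16 + 0.5844 = 16.5844 deg


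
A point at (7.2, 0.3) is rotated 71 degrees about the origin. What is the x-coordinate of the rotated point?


x' = x*cos(theta) - y*sin(theta)
cos(71 deg) = 0.3256, sin(71 deg) = 0.9455
x' = 7.2 * 0.3256 - 0.3 * 0.9455
= 2.3441 - 0.2837
= 2.0604


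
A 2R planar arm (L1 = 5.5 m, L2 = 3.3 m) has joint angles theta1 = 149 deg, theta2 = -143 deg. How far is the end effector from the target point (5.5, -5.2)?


End effector via forward kinematics:
x = L1*cos(t1) + L2*cos(t1+t2) = -1.4325
y = L1*sin(t1) + L2*sin(t1+t2) = 3.1777
Distance to target:
d = sqrt((5.5 - -1.4325)^2 + (-5.2 - 3.1777)^2)
= sqrt(48.0595 + 70.1851)
= 10.874 m


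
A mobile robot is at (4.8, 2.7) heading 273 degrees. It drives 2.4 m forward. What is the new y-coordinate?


y_new = y0 + d*sin(theta)
= 2.7 + 2.4*sin(273)
= 2.7 + -2.3967
= 0.3033


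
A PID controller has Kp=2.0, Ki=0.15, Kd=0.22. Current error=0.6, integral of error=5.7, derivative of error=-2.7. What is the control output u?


u = Kp*e + Ki*int(e) + Kd*de/dt
= 2.0*0.6 + 0.15*5.7 + 0.22*(-2.7)
= 1.2 + 0.855 + -0.594
= 1.461


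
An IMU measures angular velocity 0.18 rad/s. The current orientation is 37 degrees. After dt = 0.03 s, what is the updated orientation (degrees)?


delta_theta = w * dt = 0.18 * 0.03 = 0.0054 rad
= 0.3094 deg
theta_new = 37 + 0.3094 = 37.3094 deg


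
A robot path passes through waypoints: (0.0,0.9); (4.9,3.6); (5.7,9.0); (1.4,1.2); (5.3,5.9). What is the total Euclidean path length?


Segment lengths:
  seg1 = sqrt((4.9)^2 + (2.7)^2) = 5.5946
  seg2 = sqrt((0.8)^2 + (5.4)^2) = 5.4589
  seg3 = sqrt((-4.3)^2 + (-7.8)^2) = 8.9067
  seg4 = sqrt((3.9)^2 + (4.7)^2) = 6.1074
Total = 26.0677


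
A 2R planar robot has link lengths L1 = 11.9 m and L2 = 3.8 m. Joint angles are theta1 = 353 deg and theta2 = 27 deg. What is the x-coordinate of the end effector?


Convert angles to radians: theta1 = 6.161, theta2 = 0.4712
x = L1*cos(theta1) + L2*cos(theta1+theta2)
x = 11.8113 + 3.5708
x = 15.3821


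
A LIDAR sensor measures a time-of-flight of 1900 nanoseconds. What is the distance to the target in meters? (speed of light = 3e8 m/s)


tof = 1900 ns = 1.9e-06 s
dist = c * tof / 2
= 3e8 * 1.9e-06 / 2
= 285.0 m


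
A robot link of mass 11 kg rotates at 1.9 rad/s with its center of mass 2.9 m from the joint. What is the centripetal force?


F = m * omega^2 * r
= 11 * 1.9^2 * 2.9
= 11 * 3.61 * 2.9
= 115.159 N


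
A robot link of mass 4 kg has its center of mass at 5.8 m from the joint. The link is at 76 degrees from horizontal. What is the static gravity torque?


tau = m*g*L*cos(angle)
= 4 * 9.81 * 5.8 * cos(76 deg)
= 4 * 9.81 * 5.8 * 0.2419
= 55.0595 Nm


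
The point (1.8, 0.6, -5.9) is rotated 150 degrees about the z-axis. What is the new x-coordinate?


Rotation about z-axis: x' = x*cos(theta) - y*sin(theta)
= 1.8 * -0.866 - 0.6 * 0.5
= -1.8588


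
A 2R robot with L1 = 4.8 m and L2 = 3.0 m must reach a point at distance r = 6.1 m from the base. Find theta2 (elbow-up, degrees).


cos(theta2) = (r^2 - L1^2 - L2^2) / (2*L1*L2)
cos(theta2) = (37.21 - 23.04 - 9.0) / 28.8
cos(theta2) = 0.179514
theta2 = 79.6586 degrees


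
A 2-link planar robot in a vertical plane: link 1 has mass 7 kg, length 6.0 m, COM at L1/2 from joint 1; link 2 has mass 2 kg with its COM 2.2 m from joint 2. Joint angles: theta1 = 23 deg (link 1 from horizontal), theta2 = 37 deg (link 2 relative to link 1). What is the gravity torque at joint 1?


Horizontal distance from joint 1 to link-1 COM:
  x_c1 = (L1/2)*cos(t1) = 3.0 * 0.9205 = 2.7615 m
Horizontal distance from joint 1 to link-2 COM:
  x_c2 = L1*cos(t1) + Lc2*cos(t1+t2)
       = 6.0*0.9205 + 2.2*0.5 = 6.623 m
tau1 = m1*g*x_c1 + m2*g*x_c2
     = 7*9.81*2.7615 + 2*9.81*6.623
     = 189.6332 + 129.9438
     = 319.577 Nm


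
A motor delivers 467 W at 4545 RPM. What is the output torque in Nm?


omega = 4545 * 2*pi/60 = 475.9513 rad/s
tau = P / omega = 467 / 475.9513
= 0.9812 Nm


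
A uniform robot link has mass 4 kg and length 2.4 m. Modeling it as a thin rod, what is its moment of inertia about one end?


I = (1/3) * m * L^2
= (1/3) * 4 * 2.4^2
= 0.333333 * 4 * 5.76
= 7.68 kg*m^2


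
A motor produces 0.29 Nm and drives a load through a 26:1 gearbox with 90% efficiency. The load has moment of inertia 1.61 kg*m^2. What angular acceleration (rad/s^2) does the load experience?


tau_out = tau_motor * N * eta
= 0.29 * 26 * 0.9 = 6.786 Nm
alpha = tau_out / I = 6.786 / 1.61
= 4.2149 rad/s^2


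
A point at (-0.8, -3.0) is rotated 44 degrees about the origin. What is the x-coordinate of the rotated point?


x' = x*cos(theta) - y*sin(theta)
cos(44 deg) = 0.7193, sin(44 deg) = 0.6947
x' = -0.8 * 0.7193 - -3.0 * 0.6947
= -0.5755 - -2.084
= 1.5085


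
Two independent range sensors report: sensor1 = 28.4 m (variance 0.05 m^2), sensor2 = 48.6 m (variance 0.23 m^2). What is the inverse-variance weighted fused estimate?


w1 = (1/var1) / (1/var1 + 1/var2)
   = 20.0 / (20.0 + 4.3478) = 0.8214
w2 = 1 - w1 = 0.1786
fused = w1*s1 + w2*s2 = 23.3286 + 8.6786
= 32.0071 m


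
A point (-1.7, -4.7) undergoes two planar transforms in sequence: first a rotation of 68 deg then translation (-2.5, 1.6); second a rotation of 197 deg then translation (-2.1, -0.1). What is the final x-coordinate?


After transform 1:
x1 = cos(68)*-1.7 - sin(68)*-4.7 + -2.5 = 1.2209
y1 = sin(68)*-1.7 + cos(68)*-4.7 + 1.6 = -1.7369
After transform 2:
x2 = cos(197)*1.2209 - sin(197)*-1.7369 + -2.1
= -3.7754


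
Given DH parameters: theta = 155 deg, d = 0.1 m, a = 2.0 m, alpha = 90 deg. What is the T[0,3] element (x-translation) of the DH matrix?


T[0,3] = a * cos(theta)
= 2.0 * cos(155 deg)
= 2.0 * -0.9063
= -1.8126


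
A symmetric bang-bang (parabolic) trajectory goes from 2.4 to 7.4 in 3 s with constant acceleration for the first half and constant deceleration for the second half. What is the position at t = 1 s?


Symmetric rest-to-rest: each phase covers (pf-p0)/2 in time T/2. 0.5*a*(T/2)^2 = (pf-p0)/2 => a = 4*(pf-p0)/T^2
a = 4*(7.4-2.4)/3^2 = 2.2222
t = 1 is in the acceleration phase (t <= T/2).
p = p0 + 0.5*a*t^2 = 2.4 + 0.5*2.2222*1^2
= 3.5111


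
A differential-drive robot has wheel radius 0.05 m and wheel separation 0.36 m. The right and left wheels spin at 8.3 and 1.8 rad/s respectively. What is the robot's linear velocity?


vR = r*wR = 0.05*8.3 = 0.415 m/s
vL = r*wL = 0.05*1.8 = 0.09 m/s
v = (vR+vL)/2 = 0.2525 m/s
omega = (vR-vL)/L = 0.9028 rad/s
linear velocity = 0.2525 m/s


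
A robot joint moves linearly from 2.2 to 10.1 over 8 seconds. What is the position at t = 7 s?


s = t/T = 7/8 = 0.875
p(t) = p0 + (pf-p0)*s
= 2.2 + (10.1 - 2.2) * 0.875
= 9.1125


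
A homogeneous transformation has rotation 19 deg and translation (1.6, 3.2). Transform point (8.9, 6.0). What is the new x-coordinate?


x' = cos(theta)*px - sin(theta)*py + tx
= 0.9455*8.9 - 0.3256*6.0 + 1.6
= 8.0617


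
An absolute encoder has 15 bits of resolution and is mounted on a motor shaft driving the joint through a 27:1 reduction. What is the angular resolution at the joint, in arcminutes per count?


counts = 2^15 = 32768
effective counts at joint = 32768 * 27 = 884736
resolution = 360*60 / 884736
= 0.0244 arcmin/count


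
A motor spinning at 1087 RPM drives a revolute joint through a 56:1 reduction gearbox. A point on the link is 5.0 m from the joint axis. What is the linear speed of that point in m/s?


omega_motor = 1087 * 2*pi/60 = 113.8304 rad/s
omega_joint = omega_motor / 56 = 2.0327 rad/s
v = omega_joint * r = 2.0327 * 5.0
= 10.1634 m/s


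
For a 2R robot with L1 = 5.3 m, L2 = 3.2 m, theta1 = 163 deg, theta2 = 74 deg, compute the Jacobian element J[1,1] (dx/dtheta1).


J[1,1] = -L1*sin(t1) - L2*sin(t1+t2)
= -5.3*sin(163) - 3.2*sin(237)
= 1.1342


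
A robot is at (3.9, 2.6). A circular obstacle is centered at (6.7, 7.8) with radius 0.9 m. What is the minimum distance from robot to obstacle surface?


center_dist = sqrt((3.9-6.7)^2 + (2.6-7.8)^2)
= sqrt(7.84 + 27.04)
= 5.9059
min_dist = center_dist - radius = 5.9059 - 0.9 = 5.0059 m


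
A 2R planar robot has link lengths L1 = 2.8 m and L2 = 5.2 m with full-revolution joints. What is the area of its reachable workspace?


r_max = L1 + L2 = 8.0 m
r_min = |L1 - L2| = 2.4 m
Area = pi*(r_max^2 - r_min^2)
= pi*(64.0 - 5.76)
= pi * 58.24
= 182.9664 m^2


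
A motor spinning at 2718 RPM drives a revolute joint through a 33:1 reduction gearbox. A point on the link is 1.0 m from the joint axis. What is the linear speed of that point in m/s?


omega_motor = 2718 * 2*pi/60 = 284.6283 rad/s
omega_joint = omega_motor / 33 = 8.6251 rad/s
v = omega_joint * r = 8.6251 * 1.0
= 8.6251 m/s


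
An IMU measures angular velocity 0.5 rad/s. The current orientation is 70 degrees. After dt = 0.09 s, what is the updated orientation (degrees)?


delta_theta = w * dt = 0.5 * 0.09 = 0.045 rad
= 2.5783 deg
theta_new = 70 + 2.5783 = 72.5783 deg


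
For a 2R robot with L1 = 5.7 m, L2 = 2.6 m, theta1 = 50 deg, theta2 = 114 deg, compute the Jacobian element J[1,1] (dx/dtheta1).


J[1,1] = -L1*sin(t1) - L2*sin(t1+t2)
= -5.7*sin(50) - 2.6*sin(164)
= -5.0831


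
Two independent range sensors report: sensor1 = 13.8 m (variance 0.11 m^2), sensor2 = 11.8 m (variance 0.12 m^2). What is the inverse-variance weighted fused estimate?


w1 = (1/var1) / (1/var1 + 1/var2)
   = 9.0909 / (9.0909 + 8.3333) = 0.5217
w2 = 1 - w1 = 0.4783
fused = w1*s1 + w2*s2 = 7.2 + 5.6435
= 12.8435 m


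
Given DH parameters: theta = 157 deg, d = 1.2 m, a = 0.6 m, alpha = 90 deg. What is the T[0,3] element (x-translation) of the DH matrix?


T[0,3] = a * cos(theta)
= 0.6 * cos(157 deg)
= 0.6 * -0.9205
= -0.5523


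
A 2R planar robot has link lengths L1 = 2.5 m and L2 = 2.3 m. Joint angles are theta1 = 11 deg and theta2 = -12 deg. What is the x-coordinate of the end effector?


Convert angles to radians: theta1 = 0.192, theta2 = -0.2094
x = L1*cos(theta1) + L2*cos(theta1+theta2)
x = 2.4541 + 2.2996
x = 4.7537


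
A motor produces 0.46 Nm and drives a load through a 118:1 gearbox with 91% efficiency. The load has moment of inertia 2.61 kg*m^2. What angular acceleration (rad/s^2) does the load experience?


tau_out = tau_motor * N * eta
= 0.46 * 118 * 0.91 = 49.3948 Nm
alpha = tau_out / I = 49.3948 / 2.61
= 18.9252 rad/s^2


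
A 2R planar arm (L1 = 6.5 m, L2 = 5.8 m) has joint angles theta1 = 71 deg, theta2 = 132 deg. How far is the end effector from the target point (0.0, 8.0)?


End effector via forward kinematics:
x = L1*cos(t1) + L2*cos(t1+t2) = -3.2227
y = L1*sin(t1) + L2*sin(t1+t2) = 3.8796
Distance to target:
d = sqrt((0.0 - -3.2227)^2 + (8.0 - 3.8796)^2)
= sqrt(10.386 + 16.9774)
= 5.231 m


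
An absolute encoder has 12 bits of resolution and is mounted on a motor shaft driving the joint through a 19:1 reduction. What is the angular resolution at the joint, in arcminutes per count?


counts = 2^12 = 4096
effective counts at joint = 4096 * 19 = 77824
resolution = 360*60 / 77824
= 0.2775 arcmin/count


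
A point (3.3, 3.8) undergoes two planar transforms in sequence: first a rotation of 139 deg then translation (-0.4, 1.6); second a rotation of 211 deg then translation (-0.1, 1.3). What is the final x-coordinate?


After transform 1:
x1 = cos(139)*3.3 - sin(139)*3.8 + -0.4 = -5.3836
y1 = sin(139)*3.3 + cos(139)*3.8 + 1.6 = 0.8971
After transform 2:
x2 = cos(211)*-5.3836 - sin(211)*0.8971 + -0.1
= 4.9767


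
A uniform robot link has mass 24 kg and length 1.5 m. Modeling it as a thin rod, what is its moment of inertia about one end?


I = (1/3) * m * L^2
= (1/3) * 24 * 1.5^2
= 0.333333 * 24 * 2.25
= 18.0 kg*m^2


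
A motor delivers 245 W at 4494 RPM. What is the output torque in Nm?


omega = 4494 * 2*pi/60 = 470.6106 rad/s
tau = P / omega = 245 / 470.6106
= 0.5206 Nm


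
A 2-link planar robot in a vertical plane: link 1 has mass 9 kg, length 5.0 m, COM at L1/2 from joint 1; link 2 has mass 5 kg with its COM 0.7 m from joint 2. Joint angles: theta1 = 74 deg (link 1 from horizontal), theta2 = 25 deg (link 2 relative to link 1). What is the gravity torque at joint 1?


Horizontal distance from joint 1 to link-1 COM:
  x_c1 = (L1/2)*cos(t1) = 2.5 * 0.2756 = 0.6891 m
Horizontal distance from joint 1 to link-2 COM:
  x_c2 = L1*cos(t1) + Lc2*cos(t1+t2)
       = 5.0*0.2756 + 0.7*-0.1564 = 1.2687 m
tau1 = m1*g*x_c1 + m2*g*x_c2
     = 9*9.81*0.6891 + 5*9.81*1.2687
     = 60.8401 + 62.2289
     = 123.0689 Nm


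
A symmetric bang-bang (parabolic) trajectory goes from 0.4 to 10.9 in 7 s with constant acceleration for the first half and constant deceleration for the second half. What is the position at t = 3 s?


Symmetric rest-to-rest: each phase covers (pf-p0)/2 in time T/2. 0.5*a*(T/2)^2 = (pf-p0)/2 => a = 4*(pf-p0)/T^2
a = 4*(10.9-0.4)/7^2 = 0.8571
t = 3 is in the acceleration phase (t <= T/2).
p = p0 + 0.5*a*t^2 = 0.4 + 0.5*0.8571*3^2
= 4.2571


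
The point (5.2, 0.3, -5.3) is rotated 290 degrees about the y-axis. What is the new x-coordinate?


Rotation about y-axis: x' = x*cos(theta) + z*sin(theta)
= 5.2 * 0.342 + -5.3 * -0.9397
= 6.7589


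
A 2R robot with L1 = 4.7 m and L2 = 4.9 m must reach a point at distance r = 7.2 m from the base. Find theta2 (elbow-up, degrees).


cos(theta2) = (r^2 - L1^2 - L2^2) / (2*L1*L2)
cos(theta2) = (51.84 - 22.09 - 24.01) / 46.06
cos(theta2) = 0.12462
theta2 = 82.8412 degrees


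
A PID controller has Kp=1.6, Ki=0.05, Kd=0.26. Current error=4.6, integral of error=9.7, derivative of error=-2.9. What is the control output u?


u = Kp*e + Ki*int(e) + Kd*de/dt
= 1.6*4.6 + 0.05*9.7 + 0.26*(-2.9)
= 7.36 + 0.485 + -0.754
= 7.091


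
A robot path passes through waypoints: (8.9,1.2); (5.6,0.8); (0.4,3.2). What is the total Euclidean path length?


Segment lengths:
  seg1 = sqrt((-3.3)^2 + (-0.4)^2) = 3.3242
  seg2 = sqrt((-5.2)^2 + (2.4)^2) = 5.7271
Total = 9.0513


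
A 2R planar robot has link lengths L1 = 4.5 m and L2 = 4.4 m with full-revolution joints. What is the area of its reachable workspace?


r_max = L1 + L2 = 8.9 m
r_min = |L1 - L2| = 0.1 m
Area = pi*(r_max^2 - r_min^2)
= pi*(79.21 - 0.01)
= pi * 79.2
= 248.8141 m^2


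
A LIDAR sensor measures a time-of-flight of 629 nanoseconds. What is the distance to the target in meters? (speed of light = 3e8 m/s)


tof = 629 ns = 6.29e-07 s
dist = c * tof / 2
= 3e8 * 6.29e-07 / 2
= 94.35 m


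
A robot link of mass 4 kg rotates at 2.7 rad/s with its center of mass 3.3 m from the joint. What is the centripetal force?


F = m * omega^2 * r
= 4 * 2.7^2 * 3.3
= 4 * 7.29 * 3.3
= 96.228 N


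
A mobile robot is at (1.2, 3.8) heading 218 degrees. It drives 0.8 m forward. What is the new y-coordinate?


y_new = y0 + d*sin(theta)
= 3.8 + 0.8*sin(218)
= 3.8 + -0.4925
= 3.3075


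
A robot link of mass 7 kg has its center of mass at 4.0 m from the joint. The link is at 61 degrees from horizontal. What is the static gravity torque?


tau = m*g*L*cos(angle)
= 7 * 9.81 * 4.0 * cos(61 deg)
= 7 * 9.81 * 4.0 * 0.4848
= 133.1675 Nm


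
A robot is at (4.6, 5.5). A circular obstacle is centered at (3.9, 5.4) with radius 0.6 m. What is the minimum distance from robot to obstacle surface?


center_dist = sqrt((4.6-3.9)^2 + (5.5-5.4)^2)
= sqrt(0.49 + 0.01)
= 0.7071
min_dist = center_dist - radius = 0.7071 - 0.6 = 0.1071 m


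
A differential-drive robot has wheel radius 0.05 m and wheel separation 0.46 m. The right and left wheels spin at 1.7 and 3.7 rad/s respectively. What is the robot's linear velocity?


vR = r*wR = 0.05*1.7 = 0.085 m/s
vL = r*wL = 0.05*3.7 = 0.185 m/s
v = (vR+vL)/2 = 0.135 m/s
omega = (vR-vL)/L = -0.2174 rad/s
linear velocity = 0.135 m/s


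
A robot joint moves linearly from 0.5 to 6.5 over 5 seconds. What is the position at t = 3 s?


s = t/T = 3/5 = 0.6
p(t) = p0 + (pf-p0)*s
= 0.5 + (6.5 - 0.5) * 0.6
= 4.1


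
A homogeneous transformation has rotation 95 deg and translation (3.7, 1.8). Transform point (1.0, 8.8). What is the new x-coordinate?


x' = cos(theta)*px - sin(theta)*py + tx
= -0.0872*1.0 - 0.9962*8.8 + 3.7
= -5.1537


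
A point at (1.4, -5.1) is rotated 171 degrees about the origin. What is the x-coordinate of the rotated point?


x' = x*cos(theta) - y*sin(theta)
cos(171 deg) = -0.9877, sin(171 deg) = 0.1564
x' = 1.4 * -0.9877 - -5.1 * 0.1564
= -1.3828 - -0.7978
= -0.5849


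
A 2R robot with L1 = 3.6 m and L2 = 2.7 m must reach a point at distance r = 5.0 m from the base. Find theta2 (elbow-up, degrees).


cos(theta2) = (r^2 - L1^2 - L2^2) / (2*L1*L2)
cos(theta2) = (25.0 - 12.96 - 7.29) / 19.44
cos(theta2) = 0.244342
theta2 = 75.8571 degrees


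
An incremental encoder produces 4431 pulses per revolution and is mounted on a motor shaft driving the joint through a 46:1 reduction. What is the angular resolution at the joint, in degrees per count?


counts per rev = 4431
effective counts at joint = 4431 * 46 = 203826
resolution = 360 / 203826
= 0.0018 deg/count


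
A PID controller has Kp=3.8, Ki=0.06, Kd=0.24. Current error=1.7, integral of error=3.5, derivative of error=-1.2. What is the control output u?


u = Kp*e + Ki*int(e) + Kd*de/dt
= 3.8*1.7 + 0.06*3.5 + 0.24*(-1.2)
= 6.46 + 0.21 + -0.288
= 6.382


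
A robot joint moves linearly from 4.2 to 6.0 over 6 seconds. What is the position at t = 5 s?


s = t/T = 5/6 = 0.8333
p(t) = p0 + (pf-p0)*s
= 4.2 + (6.0 - 4.2) * 0.8333
= 5.7


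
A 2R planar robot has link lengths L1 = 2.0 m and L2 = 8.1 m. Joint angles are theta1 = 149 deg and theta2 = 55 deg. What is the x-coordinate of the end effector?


Convert angles to radians: theta1 = 2.6005, theta2 = 0.9599
x = L1*cos(theta1) + L2*cos(theta1+theta2)
x = -1.7143 + -7.3997
x = -9.1141


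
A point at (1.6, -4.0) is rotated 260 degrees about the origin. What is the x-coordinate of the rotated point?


x' = x*cos(theta) - y*sin(theta)
cos(260 deg) = -0.1736, sin(260 deg) = -0.9848
x' = 1.6 * -0.1736 - -4.0 * -0.9848
= -0.2778 - 3.9392
= -4.2171


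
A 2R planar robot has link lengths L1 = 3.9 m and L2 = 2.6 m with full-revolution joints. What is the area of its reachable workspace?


r_max = L1 + L2 = 6.5 m
r_min = |L1 - L2| = 1.3 m
Area = pi*(r_max^2 - r_min^2)
= pi*(42.25 - 1.69)
= pi * 40.56
= 127.423 m^2


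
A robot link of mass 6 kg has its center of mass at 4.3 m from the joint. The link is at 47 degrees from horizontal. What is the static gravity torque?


tau = m*g*L*cos(angle)
= 6 * 9.81 * 4.3 * cos(47 deg)
= 6 * 9.81 * 4.3 * 0.682
= 172.6124 Nm


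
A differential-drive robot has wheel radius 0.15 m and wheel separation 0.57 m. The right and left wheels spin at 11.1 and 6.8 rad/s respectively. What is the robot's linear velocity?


vR = r*wR = 0.15*11.1 = 1.665 m/s
vL = r*wL = 0.15*6.8 = 1.02 m/s
v = (vR+vL)/2 = 1.3425 m/s
omega = (vR-vL)/L = 1.1316 rad/s
linear velocity = 1.3425 m/s


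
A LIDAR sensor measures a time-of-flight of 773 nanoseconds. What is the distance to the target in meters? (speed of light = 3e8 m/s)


tof = 773 ns = 7.73e-07 s
dist = c * tof / 2
= 3e8 * 7.73e-07 / 2
= 115.95 m


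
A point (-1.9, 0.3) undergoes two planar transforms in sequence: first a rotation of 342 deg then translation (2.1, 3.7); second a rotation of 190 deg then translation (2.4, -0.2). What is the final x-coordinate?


After transform 1:
x1 = cos(342)*-1.9 - sin(342)*0.3 + 2.1 = 0.3857
y1 = sin(342)*-1.9 + cos(342)*0.3 + 3.7 = 4.5724
After transform 2:
x2 = cos(190)*0.3857 - sin(190)*4.5724 + 2.4
= 2.8142


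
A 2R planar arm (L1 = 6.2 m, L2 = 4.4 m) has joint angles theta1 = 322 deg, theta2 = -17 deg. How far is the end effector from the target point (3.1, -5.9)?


End effector via forward kinematics:
x = L1*cos(t1) + L2*cos(t1+t2) = 7.4094
y = L1*sin(t1) + L2*sin(t1+t2) = -7.4214
Distance to target:
d = sqrt((3.1 - 7.4094)^2 + (-5.9 - -7.4214)^2)
= sqrt(18.571 + 2.3146)
= 4.5701 m


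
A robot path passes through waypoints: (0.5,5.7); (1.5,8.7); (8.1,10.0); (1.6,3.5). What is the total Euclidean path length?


Segment lengths:
  seg1 = sqrt((1.0)^2 + (3.0)^2) = 3.1623
  seg2 = sqrt((6.6)^2 + (1.3)^2) = 6.7268
  seg3 = sqrt((-6.5)^2 + (-6.5)^2) = 9.1924
Total = 19.0815


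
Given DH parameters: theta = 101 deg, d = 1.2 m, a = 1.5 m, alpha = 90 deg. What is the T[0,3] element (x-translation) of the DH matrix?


T[0,3] = a * cos(theta)
= 1.5 * cos(101 deg)
= 1.5 * -0.1908
= -0.2862


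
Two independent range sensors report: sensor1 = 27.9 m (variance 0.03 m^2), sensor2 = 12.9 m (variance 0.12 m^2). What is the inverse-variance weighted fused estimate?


w1 = (1/var1) / (1/var1 + 1/var2)
   = 33.3333 / (33.3333 + 8.3333) = 0.8
w2 = 1 - w1 = 0.2
fused = w1*s1 + w2*s2 = 22.32 + 2.58
= 24.9 m


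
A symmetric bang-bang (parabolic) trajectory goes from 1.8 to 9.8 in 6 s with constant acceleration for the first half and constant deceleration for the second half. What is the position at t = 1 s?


Symmetric rest-to-rest: each phase covers (pf-p0)/2 in time T/2. 0.5*a*(T/2)^2 = (pf-p0)/2 => a = 4*(pf-p0)/T^2
a = 4*(9.8-1.8)/6^2 = 0.8889
t = 1 is in the acceleration phase (t <= T/2).
p = p0 + 0.5*a*t^2 = 1.8 + 0.5*0.8889*1^2
= 2.2444


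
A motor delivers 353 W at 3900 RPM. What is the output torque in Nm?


omega = 3900 * 2*pi/60 = 408.407 rad/s
tau = P / omega = 353 / 408.407
= 0.8643 Nm


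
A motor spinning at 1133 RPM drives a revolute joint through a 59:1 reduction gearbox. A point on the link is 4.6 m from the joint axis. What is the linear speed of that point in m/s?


omega_motor = 1133 * 2*pi/60 = 118.6475 rad/s
omega_joint = omega_motor / 59 = 2.011 rad/s
v = omega_joint * r = 2.011 * 4.6
= 9.2505 m/s


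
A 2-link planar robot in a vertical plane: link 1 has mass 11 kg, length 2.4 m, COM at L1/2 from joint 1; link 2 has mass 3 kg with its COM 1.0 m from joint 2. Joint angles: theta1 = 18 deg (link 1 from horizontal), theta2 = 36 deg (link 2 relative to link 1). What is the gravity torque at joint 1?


Horizontal distance from joint 1 to link-1 COM:
  x_c1 = (L1/2)*cos(t1) = 1.2 * 0.9511 = 1.1413 m
Horizontal distance from joint 1 to link-2 COM:
  x_c2 = L1*cos(t1) + Lc2*cos(t1+t2)
       = 2.4*0.9511 + 1.0*0.5878 = 2.8703 m
tau1 = m1*g*x_c1 + m2*g*x_c2
     = 11*9.81*1.1413 + 3*9.81*2.8703
     = 123.1542 + 84.4735
     = 207.6278 Nm


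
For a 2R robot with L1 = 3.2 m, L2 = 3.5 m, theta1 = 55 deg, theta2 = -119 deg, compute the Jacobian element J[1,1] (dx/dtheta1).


J[1,1] = -L1*sin(t1) - L2*sin(t1+t2)
= -3.2*sin(55) - 3.5*sin(-64)
= 0.5245


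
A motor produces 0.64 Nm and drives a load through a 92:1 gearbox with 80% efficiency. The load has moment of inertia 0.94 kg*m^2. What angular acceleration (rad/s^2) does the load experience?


tau_out = tau_motor * N * eta
= 0.64 * 92 * 0.8 = 47.104 Nm
alpha = tau_out / I = 47.104 / 0.94
= 50.1106 rad/s^2


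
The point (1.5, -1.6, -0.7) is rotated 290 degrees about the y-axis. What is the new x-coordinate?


Rotation about y-axis: x' = x*cos(theta) + z*sin(theta)
= 1.5 * 0.342 + -0.7 * -0.9397
= 1.1708


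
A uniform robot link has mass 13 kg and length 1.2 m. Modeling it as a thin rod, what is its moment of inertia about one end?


I = (1/3) * m * L^2
= (1/3) * 13 * 1.2^2
= 0.333333 * 13 * 1.44
= 6.24 kg*m^2


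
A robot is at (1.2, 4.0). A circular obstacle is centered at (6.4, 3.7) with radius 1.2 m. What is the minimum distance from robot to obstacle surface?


center_dist = sqrt((1.2-6.4)^2 + (4.0-3.7)^2)
= sqrt(27.04 + 0.09)
= 5.2086
min_dist = center_dist - radius = 5.2086 - 1.2 = 4.0086 m


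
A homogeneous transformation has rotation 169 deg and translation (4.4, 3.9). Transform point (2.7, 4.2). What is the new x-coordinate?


x' = cos(theta)*px - sin(theta)*py + tx
= -0.9816*2.7 - 0.1908*4.2 + 4.4
= 0.9482


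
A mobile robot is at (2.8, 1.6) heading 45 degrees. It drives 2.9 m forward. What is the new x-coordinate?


x_new = x0 + d*cos(theta)
= 2.8 + 2.9*cos(45)
= 2.8 + 2.0506
= 4.8506


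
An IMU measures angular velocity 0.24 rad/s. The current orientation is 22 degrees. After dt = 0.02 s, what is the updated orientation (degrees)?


delta_theta = w * dt = 0.24 * 0.02 = 0.0048 rad
= 0.275 deg
theta_new = 22 + 0.275 = 22.275 deg


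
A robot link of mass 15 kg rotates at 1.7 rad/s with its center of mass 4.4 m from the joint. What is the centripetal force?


F = m * omega^2 * r
= 15 * 1.7^2 * 4.4
= 15 * 2.89 * 4.4
= 190.74 N


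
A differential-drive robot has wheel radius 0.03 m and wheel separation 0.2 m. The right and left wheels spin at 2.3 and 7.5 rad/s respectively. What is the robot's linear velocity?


vR = r*wR = 0.03*2.3 = 0.069 m/s
vL = r*wL = 0.03*7.5 = 0.225 m/s
v = (vR+vL)/2 = 0.147 m/s
omega = (vR-vL)/L = -0.78 rad/s
linear velocity = 0.147 m/s


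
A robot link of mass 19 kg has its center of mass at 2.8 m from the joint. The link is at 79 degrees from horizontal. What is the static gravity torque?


tau = m*g*L*cos(angle)
= 19 * 9.81 * 2.8 * cos(79 deg)
= 19 * 9.81 * 2.8 * 0.1908
= 99.5817 Nm


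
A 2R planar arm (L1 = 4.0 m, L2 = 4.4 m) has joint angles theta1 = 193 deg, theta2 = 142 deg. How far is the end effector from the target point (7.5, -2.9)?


End effector via forward kinematics:
x = L1*cos(t1) + L2*cos(t1+t2) = 0.0903
y = L1*sin(t1) + L2*sin(t1+t2) = -2.7593
Distance to target:
d = sqrt((7.5 - 0.0903)^2 + (-2.9 - -2.7593)^2)
= sqrt(54.904 + 0.0198)
= 7.4111 m


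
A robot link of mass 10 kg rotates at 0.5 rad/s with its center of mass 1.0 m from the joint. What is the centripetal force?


F = m * omega^2 * r
= 10 * 0.5^2 * 1.0
= 10 * 0.25 * 1.0
= 2.5 N


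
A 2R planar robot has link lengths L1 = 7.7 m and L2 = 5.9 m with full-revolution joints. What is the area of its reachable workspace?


r_max = L1 + L2 = 13.6 m
r_min = |L1 - L2| = 1.8 m
Area = pi*(r_max^2 - r_min^2)
= pi*(184.96 - 3.24)
= pi * 181.72
= 570.8902 m^2


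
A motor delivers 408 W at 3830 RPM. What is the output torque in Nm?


omega = 3830 * 2*pi/60 = 401.0767 rad/s
tau = P / omega = 408 / 401.0767
= 1.0173 Nm


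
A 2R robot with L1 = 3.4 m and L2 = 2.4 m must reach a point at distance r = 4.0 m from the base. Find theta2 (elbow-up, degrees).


cos(theta2) = (r^2 - L1^2 - L2^2) / (2*L1*L2)
cos(theta2) = (16.0 - 11.56 - 5.76) / 16.32
cos(theta2) = -0.080882
theta2 = 94.6393 degrees


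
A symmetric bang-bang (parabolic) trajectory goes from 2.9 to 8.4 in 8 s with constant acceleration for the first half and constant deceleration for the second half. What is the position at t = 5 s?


Symmetric rest-to-rest: each phase covers (pf-p0)/2 in time T/2. 0.5*a*(T/2)^2 = (pf-p0)/2 => a = 4*(pf-p0)/T^2
a = 4*(8.4-2.9)/8^2 = 0.3438
t = 5 is in the deceleration phase (t > T/2).
p = pf - 0.5*a*(T-t)^2 = 8.4 - 0.5*0.3438*3^2
= 6.8531


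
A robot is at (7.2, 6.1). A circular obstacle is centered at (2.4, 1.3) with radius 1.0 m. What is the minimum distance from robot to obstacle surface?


center_dist = sqrt((7.2-2.4)^2 + (6.1-1.3)^2)
= sqrt(23.04 + 23.04)
= 6.7882
min_dist = center_dist - radius = 6.7882 - 1.0 = 5.7882 m


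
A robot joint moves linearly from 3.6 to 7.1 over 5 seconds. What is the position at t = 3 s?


s = t/T = 3/5 = 0.6
p(t) = p0 + (pf-p0)*s
= 3.6 + (7.1 - 3.6) * 0.6
= 5.7


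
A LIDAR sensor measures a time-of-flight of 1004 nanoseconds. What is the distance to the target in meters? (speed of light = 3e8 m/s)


tof = 1004 ns = 1.004e-06 s
dist = c * tof / 2
= 3e8 * 1.004e-06 / 2
= 150.6 m


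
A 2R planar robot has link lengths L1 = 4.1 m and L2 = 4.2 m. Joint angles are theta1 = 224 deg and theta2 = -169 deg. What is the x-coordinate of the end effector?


Convert angles to radians: theta1 = 3.9095, theta2 = -2.9496
x = L1*cos(theta1) + L2*cos(theta1+theta2)
x = -2.9493 + 2.409
x = -0.5403


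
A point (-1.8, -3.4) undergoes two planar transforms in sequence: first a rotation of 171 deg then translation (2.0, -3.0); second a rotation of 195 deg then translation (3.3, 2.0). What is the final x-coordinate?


After transform 1:
x1 = cos(171)*-1.8 - sin(171)*-3.4 + 2.0 = 4.3097
y1 = sin(171)*-1.8 + cos(171)*-3.4 + -3.0 = 0.0766
After transform 2:
x2 = cos(195)*4.3097 - sin(195)*0.0766 + 3.3
= -0.8431


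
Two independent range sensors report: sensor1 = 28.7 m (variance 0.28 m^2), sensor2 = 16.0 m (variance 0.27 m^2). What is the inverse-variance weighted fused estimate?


w1 = (1/var1) / (1/var1 + 1/var2)
   = 3.5714 / (3.5714 + 3.7037) = 0.4909
w2 = 1 - w1 = 0.5091
fused = w1*s1 + w2*s2 = 14.0891 + 8.1455
= 22.2345 m


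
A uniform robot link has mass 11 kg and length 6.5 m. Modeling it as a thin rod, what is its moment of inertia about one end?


I = (1/3) * m * L^2
= (1/3) * 11 * 6.5^2
= 0.333333 * 11 * 42.25
= 154.9167 kg*m^2


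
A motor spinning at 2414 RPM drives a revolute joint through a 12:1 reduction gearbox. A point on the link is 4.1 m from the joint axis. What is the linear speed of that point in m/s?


omega_motor = 2414 * 2*pi/60 = 252.7935 rad/s
omega_joint = omega_motor / 12 = 21.0661 rad/s
v = omega_joint * r = 21.0661 * 4.1
= 86.3711 m/s


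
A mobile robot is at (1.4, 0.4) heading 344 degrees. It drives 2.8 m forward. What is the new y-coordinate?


y_new = y0 + d*sin(theta)
= 0.4 + 2.8*sin(344)
= 0.4 + -0.7718
= -0.3718


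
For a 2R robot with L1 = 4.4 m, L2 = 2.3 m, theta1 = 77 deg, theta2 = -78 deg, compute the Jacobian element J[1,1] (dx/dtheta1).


J[1,1] = -L1*sin(t1) - L2*sin(t1+t2)
= -4.4*sin(77) - 2.3*sin(-1)
= -4.2471


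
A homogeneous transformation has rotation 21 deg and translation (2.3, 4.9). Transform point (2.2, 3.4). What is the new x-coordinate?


x' = cos(theta)*px - sin(theta)*py + tx
= 0.9336*2.2 - 0.3584*3.4 + 2.3
= 3.1354


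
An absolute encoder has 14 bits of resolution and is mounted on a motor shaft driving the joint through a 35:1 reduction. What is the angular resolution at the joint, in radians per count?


counts = 2^14 = 16384
effective counts at joint = 16384 * 35 = 573440
resolution = 2*pi / 573440
= 1.0957e-05 rad/count


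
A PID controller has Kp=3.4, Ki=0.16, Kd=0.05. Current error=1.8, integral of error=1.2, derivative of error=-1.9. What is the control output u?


u = Kp*e + Ki*int(e) + Kd*de/dt
= 3.4*1.8 + 0.16*1.2 + 0.05*(-1.9)
= 6.12 + 0.192 + -0.095
= 6.217


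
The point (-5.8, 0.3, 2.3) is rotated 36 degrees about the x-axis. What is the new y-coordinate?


Rotation about x-axis: y' = y*cos(theta) - z*sin(theta)
= 0.3 * 0.809 - 2.3 * 0.5878
= -1.1092


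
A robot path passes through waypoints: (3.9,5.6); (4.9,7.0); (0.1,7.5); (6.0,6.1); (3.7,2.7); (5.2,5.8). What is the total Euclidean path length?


Segment lengths:
  seg1 = sqrt((1.0)^2 + (1.4)^2) = 1.7205
  seg2 = sqrt((-4.8)^2 + (0.5)^2) = 4.826
  seg3 = sqrt((5.9)^2 + (-1.4)^2) = 6.0638
  seg4 = sqrt((-2.3)^2 + (-3.4)^2) = 4.1049
  seg5 = sqrt((1.5)^2 + (3.1)^2) = 3.4438
Total = 20.159


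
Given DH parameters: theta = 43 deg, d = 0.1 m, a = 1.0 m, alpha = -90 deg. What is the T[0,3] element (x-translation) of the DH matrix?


T[0,3] = a * cos(theta)
= 1.0 * cos(43 deg)
= 1.0 * 0.7314
= 0.7314


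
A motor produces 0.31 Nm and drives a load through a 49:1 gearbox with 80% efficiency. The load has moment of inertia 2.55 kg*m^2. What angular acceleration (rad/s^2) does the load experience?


tau_out = tau_motor * N * eta
= 0.31 * 49 * 0.8 = 12.152 Nm
alpha = tau_out / I = 12.152 / 2.55
= 4.7655 rad/s^2


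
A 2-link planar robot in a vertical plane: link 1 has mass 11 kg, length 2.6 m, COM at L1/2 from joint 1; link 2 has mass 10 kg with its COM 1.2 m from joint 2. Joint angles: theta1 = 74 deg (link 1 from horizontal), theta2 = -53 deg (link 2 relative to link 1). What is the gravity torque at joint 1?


Horizontal distance from joint 1 to link-1 COM:
  x_c1 = (L1/2)*cos(t1) = 1.3 * 0.2756 = 0.3583 m
Horizontal distance from joint 1 to link-2 COM:
  x_c2 = L1*cos(t1) + Lc2*cos(t1+t2)
       = 2.6*0.2756 + 1.2*0.9336 = 1.837 m
tau1 = m1*g*x_c1 + m2*g*x_c2
     = 11*9.81*0.3583 + 10*9.81*1.837
     = 38.6672 + 180.2052
     = 218.8724 Nm


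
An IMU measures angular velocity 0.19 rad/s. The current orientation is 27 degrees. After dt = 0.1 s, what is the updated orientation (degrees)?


delta_theta = w * dt = 0.19 * 0.1 = 0.019 rad
= 1.0886 deg
theta_new = 27 + 1.0886 = 28.0886 deg


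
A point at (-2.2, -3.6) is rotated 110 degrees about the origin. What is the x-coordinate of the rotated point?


x' = x*cos(theta) - y*sin(theta)
cos(110 deg) = -0.342, sin(110 deg) = 0.9397
x' = -2.2 * -0.342 - -3.6 * 0.9397
= 0.7524 - -3.3829
= 4.1353


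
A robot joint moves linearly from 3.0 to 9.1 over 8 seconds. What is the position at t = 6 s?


s = t/T = 6/8 = 0.75
p(t) = p0 + (pf-p0)*s
= 3.0 + (9.1 - 3.0) * 0.75
= 7.575


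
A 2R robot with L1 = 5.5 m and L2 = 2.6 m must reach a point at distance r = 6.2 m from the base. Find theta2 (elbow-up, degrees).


cos(theta2) = (r^2 - L1^2 - L2^2) / (2*L1*L2)
cos(theta2) = (38.44 - 30.25 - 6.76) / 28.6
cos(theta2) = 0.05
theta2 = 87.134 degrees


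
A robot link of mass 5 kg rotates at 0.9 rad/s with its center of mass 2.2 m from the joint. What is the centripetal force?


F = m * omega^2 * r
= 5 * 0.9^2 * 2.2
= 5 * 0.81 * 2.2
= 8.91 N


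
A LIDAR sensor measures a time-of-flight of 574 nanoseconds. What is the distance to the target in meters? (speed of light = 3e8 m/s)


tof = 574 ns = 5.74e-07 s
dist = c * tof / 2
= 3e8 * 5.74e-07 / 2
= 86.1 m


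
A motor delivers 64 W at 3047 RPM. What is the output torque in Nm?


omega = 3047 * 2*pi/60 = 319.0811 rad/s
tau = P / omega = 64 / 319.0811
= 0.2006 Nm


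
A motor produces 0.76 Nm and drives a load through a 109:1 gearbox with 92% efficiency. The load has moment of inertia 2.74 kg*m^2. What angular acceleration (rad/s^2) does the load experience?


tau_out = tau_motor * N * eta
= 0.76 * 109 * 0.92 = 76.2128 Nm
alpha = tau_out / I = 76.2128 / 2.74
= 27.8149 rad/s^2


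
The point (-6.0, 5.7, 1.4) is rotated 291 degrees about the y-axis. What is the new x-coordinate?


Rotation about y-axis: x' = x*cos(theta) + z*sin(theta)
= -6.0 * 0.3584 + 1.4 * -0.9336
= -3.4572


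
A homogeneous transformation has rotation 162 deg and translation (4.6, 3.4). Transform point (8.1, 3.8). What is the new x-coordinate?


x' = cos(theta)*px - sin(theta)*py + tx
= -0.9511*8.1 - 0.309*3.8 + 4.6
= -4.2778


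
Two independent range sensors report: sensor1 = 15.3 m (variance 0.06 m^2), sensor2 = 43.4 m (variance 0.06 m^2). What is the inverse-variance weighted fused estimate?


w1 = (1/var1) / (1/var1 + 1/var2)
   = 16.6667 / (16.6667 + 16.6667) = 0.5
w2 = 1 - w1 = 0.5
fused = w1*s1 + w2*s2 = 7.65 + 21.7
= 29.35 m


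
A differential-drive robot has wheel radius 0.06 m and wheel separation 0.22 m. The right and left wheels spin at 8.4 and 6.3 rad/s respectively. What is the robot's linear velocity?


vR = r*wR = 0.06*8.4 = 0.504 m/s
vL = r*wL = 0.06*6.3 = 0.378 m/s
v = (vR+vL)/2 = 0.441 m/s
omega = (vR-vL)/L = 0.5727 rad/s
linear velocity = 0.441 m/s


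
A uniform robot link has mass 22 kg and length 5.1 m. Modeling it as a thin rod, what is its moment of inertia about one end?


I = (1/3) * m * L^2
= (1/3) * 22 * 5.1^2
= 0.333333 * 22 * 26.01
= 190.74 kg*m^2


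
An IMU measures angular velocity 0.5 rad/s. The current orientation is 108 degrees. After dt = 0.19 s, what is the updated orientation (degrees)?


delta_theta = w * dt = 0.5 * 0.19 = 0.095 rad
= 5.4431 deg
theta_new = 108 + 5.4431 = 113.4431 deg


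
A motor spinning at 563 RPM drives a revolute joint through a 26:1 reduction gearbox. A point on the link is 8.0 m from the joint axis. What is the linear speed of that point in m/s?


omega_motor = 563 * 2*pi/60 = 58.9572 rad/s
omega_joint = omega_motor / 26 = 2.2676 rad/s
v = omega_joint * r = 2.2676 * 8.0
= 18.1407 m/s


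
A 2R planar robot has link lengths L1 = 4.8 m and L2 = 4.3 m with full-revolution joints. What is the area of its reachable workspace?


r_max = L1 + L2 = 9.1 m
r_min = |L1 - L2| = 0.5 m
Area = pi*(r_max^2 - r_min^2)
= pi*(82.81 - 0.25)
= pi * 82.56
= 259.3699 m^2


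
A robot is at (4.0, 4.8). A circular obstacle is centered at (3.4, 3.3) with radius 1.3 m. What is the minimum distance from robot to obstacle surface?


center_dist = sqrt((4.0-3.4)^2 + (4.8-3.3)^2)
= sqrt(0.36 + 2.25)
= 1.6155
min_dist = center_dist - radius = 1.6155 - 1.3 = 0.3155 m
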